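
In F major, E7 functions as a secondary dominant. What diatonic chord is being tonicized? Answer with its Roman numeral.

The chord is a dominant seventh chord on E.
A dominant resolves down a perfect fifth: E → A. In F major, A is scale degree 3, i.e. iii.

iii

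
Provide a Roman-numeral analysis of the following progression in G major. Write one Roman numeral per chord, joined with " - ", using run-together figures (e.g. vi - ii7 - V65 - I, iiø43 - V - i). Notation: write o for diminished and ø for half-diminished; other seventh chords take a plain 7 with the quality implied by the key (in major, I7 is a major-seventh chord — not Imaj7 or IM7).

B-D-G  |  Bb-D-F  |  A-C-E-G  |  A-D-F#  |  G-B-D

B-D-G: root G is the tonic; major triad there is I6.
Bb-D-F: major triad on Bb — chromatic; bIII (borrowed from the parallel minor).
A-C-E-G has root A, degree 2 in G major, so ii7.
A-D-F#: major triad on D = scale degree 5 → V64.
G-B-D has root G, degree 1 in G major, so I.

I6 - bIII - ii7 - V64 - I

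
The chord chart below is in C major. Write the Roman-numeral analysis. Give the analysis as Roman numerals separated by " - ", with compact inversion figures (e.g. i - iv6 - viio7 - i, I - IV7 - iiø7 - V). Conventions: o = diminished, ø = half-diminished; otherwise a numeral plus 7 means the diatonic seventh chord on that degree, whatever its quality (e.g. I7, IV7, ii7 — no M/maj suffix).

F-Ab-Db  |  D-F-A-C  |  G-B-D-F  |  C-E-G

bII6 - ii7 - V7 - I

F-Ab-Db is non-diatonic — a major triad on the lowered supertonic (Db): the Neapolitan sixth, bII6 (third, F, in the bass — hence the 6).
D-F-A-C: root D is the supertonic; minor seventh chord there is ii7.
G-B-D-F: dominant seventh chord on G = scale degree 5 → V7.
C-E-G has root C, degree 1 in C major, so I.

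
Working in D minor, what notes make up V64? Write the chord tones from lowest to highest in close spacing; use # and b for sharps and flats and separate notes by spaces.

E A C#

In D minor, scale degree 5 is A. The dominant is major (leading tone raised), so V is a major triad.
That chord is spelled A-C#-E.
The figured bass 64 indicates second inversion, placing the fifth (E) in the bass: E-A-C#.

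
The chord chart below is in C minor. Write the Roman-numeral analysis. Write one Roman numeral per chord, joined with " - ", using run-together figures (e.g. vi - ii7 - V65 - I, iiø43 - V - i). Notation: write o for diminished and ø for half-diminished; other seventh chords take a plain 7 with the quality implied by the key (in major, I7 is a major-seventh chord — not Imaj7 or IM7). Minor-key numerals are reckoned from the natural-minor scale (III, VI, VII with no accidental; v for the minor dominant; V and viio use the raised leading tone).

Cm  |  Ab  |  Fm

i - VI - iv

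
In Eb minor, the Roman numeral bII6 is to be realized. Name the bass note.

Ab

bII in Eb minor has root Fb; the chord is Fb-Ab-Cb.
The figure 6 means first inversion — the third is in the bass.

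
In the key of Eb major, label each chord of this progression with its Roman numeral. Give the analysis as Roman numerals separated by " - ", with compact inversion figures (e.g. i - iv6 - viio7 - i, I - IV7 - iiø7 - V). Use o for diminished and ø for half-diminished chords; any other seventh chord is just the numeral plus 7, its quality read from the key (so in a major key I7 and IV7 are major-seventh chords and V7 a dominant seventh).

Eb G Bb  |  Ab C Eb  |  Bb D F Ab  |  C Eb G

Eb-G-Bb: major triad on Eb = scale degree 1 → I.
Ab-C-Eb has root Ab, degree 4 in Eb major, so IV.
Bb-D-F-Ab has root Bb, degree 5 in Eb major, so V7.
C-Eb-G: root C is the submediant; minor triad there is vi.

I - IV - V7 - vi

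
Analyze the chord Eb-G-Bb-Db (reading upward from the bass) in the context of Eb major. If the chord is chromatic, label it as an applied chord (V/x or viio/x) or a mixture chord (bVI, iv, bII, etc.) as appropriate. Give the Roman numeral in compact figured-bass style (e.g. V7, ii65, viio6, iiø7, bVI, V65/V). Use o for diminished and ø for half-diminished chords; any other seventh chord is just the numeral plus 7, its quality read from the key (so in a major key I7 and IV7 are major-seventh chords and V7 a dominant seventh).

The pitches Eb-G-Bb-Db form a dominant seventh chord rooted on Eb.
Eb is not a diatonic chord root with this quality in Eb major, but it lies a perfect fifth above Ab (IV), so the chord functions as an applied dominant of IV.

V7/IV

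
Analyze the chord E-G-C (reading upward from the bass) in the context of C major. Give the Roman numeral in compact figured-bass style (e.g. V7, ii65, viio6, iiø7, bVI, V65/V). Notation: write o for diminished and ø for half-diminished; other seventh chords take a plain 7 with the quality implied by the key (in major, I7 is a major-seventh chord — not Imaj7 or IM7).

I6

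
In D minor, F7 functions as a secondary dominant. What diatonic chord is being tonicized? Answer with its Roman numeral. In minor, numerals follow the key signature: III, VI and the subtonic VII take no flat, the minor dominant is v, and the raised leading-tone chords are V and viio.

VI

The chord is a dominant seventh chord on F.
A dominant resolves down a perfect fifth: F → Bb. In D minor, Bb is scale degree 6, i.e. VI.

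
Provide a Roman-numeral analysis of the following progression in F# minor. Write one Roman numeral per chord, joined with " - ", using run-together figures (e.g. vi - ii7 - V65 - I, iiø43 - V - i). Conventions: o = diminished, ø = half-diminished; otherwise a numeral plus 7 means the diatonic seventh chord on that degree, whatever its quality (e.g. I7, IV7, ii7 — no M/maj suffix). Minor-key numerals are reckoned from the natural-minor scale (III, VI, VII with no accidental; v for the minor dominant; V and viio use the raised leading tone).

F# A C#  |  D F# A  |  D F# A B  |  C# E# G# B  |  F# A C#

i - VI - iv65 - V7 - i

F#-A-C# has root F#, degree 1 in F# minor, so i.
D-F#-A: root D is the submediant; major triad there is VI.
D-F#-A-B has root B, degree 4 in F# minor, so iv65.
C#-E#-G#-B has root C#, degree 5 in F# minor, so V7.
F#-A-C# has root F#, degree 1 in F# minor, so i.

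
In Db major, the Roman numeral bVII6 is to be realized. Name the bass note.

bVII in Db major has root Cb; the chord is Cb-Eb-Gb.
The figure 6 means first inversion — the third is in the bass.

Eb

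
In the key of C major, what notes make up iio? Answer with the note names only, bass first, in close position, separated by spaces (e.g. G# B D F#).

D F Ab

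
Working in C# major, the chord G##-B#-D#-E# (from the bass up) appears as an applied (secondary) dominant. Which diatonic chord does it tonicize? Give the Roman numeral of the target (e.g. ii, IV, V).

vi

The chord is a dominant seventh chord on E#.
A dominant resolves down a perfect fifth: E# → A#. In C# major, A# is scale degree 6, i.e. vi.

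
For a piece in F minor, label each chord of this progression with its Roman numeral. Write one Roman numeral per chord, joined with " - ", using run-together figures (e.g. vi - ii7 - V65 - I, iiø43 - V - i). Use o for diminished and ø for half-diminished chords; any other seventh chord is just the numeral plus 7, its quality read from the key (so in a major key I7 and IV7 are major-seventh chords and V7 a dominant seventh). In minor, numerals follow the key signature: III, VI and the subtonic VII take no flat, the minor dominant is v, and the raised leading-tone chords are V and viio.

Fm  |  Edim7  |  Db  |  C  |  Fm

i - viio7 - VI - V - i

Fm: root F is the tonic; minor triad there is i.
Edim7: root E is the leading tone; fully diminished seventh chord there is viio7.
Db: root Db is the submediant; major triad there is VI.
C has root C, degree 5 in F minor, so V.
Fm has root F, degree 1 in F minor, so i.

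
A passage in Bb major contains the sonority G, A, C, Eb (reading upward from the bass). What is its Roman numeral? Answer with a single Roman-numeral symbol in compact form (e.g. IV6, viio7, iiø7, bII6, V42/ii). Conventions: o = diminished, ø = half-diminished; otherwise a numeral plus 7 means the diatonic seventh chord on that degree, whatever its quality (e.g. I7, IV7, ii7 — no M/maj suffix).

Stacked in thirds the chord is A-C-Eb-G: a half-diminished seventh chord on A.
In Bb major, A is the leading tone; the diatonic half-diminished seventh chord there is viiø7.
With G in the bass the chord is in third inversion, so the figured bass is 42.

viiø42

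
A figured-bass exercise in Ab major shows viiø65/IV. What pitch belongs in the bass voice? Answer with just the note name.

The applied chord viiø65/IV is rooted on C: C-Eb-Gb-Bb.
The figure 65 means first inversion — the third is in the bass.

Eb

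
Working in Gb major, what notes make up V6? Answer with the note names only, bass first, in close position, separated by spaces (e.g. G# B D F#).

F Ab Db

The numeral's case and figure indicate a major triad. In Gb major its root, the dominant, is Db.
Stacking thirds from Db gives Db-F-Ab.
With the 6 figure the chord is in first inversion; from the bass F upward in close position it reads F-Ab-Db.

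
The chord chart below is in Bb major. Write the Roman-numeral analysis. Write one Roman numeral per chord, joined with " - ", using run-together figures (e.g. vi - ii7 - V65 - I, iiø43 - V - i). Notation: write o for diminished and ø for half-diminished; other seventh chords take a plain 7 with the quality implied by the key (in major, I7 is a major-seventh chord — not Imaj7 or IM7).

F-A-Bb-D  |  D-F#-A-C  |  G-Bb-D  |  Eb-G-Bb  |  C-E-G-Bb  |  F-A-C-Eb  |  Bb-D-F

F-A-Bb-D has root Bb, degree 1 in Bb major, so I43.
D-F#-A-C: chromatic; D is V of vi, so V7/vi.
G-Bb-D: minor triad on G = scale degree 6 → vi.
Eb-G-Bb: root Eb is the subdominant; major triad there is IV.
C-E-G-Bb: a dominant seventh chord on C, the applied dominant of V → V7/V.
F-A-C-Eb has root F, degree 5 in Bb major, so V7.
Bb-D-F has root Bb, degree 1 in Bb major, so I.

I43 - V7/vi - vi - IV - V7/V - V7 - I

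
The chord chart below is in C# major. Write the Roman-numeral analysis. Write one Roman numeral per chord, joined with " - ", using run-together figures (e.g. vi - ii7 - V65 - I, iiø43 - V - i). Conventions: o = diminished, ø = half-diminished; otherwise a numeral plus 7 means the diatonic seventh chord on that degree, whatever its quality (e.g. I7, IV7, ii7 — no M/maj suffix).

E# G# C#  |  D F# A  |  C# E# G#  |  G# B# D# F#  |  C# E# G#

I6 - bII - I - V7 - I

E#-G#-C#: major triad on C# = scale degree 1 → I6.
D-F#-A is non-diatonic — a major triad on the lowered supertonic (D): the Neapolitan chord, bII.
C#-E#-G#: major triad on C# = scale degree 1 → I.
G#-B#-D#-F#: root G# is the dominant; dominant seventh chord there is V7.
C#-E#-G# has root C#, degree 1 in C# major, so I.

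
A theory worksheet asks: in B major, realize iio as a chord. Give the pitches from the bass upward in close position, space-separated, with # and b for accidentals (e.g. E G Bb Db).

Scale degree 2 in B major is C#; here the chord built on it is altered to a diminished triad. iio is the diminished supertonic triad, borrowed from the parallel minor.
So the chord is C#-E-G, a diminished triad.

C# E G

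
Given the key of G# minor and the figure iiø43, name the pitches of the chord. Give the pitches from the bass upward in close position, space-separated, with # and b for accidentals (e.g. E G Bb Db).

In G# minor, the supertonic is A#, and the diatonic chord built there is a half-diminished seventh chord.
Stacking thirds from A# gives A#-C#-E-G#.
The figured bass 43 indicates second inversion, placing the fifth (E) in the bass: E-G#-A#-C#.

E G# A# C#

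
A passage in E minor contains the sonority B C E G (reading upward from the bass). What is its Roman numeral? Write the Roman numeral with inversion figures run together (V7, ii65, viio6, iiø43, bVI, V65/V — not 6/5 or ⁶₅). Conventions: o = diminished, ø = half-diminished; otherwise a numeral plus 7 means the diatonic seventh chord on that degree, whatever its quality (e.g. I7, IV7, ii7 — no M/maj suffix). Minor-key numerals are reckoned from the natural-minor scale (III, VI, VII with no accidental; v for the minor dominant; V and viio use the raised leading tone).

VI42

Stacked in thirds the chord is C-E-G-B: a major seventh chord on C.
C is scale degree 6 in E minor, and a major seventh chord on that degree is written VI7.
With B in the bass the chord is in third inversion, so the figured bass is 42.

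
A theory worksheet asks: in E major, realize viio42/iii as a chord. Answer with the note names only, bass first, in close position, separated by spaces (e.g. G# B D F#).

The slash marks an applied leading-tone chord: viio of iii. In E major, iii is G#, so the leading tone to it is F##, a half step below.
Building a fully diminished seventh chord on F## gives F##-A#-C#-E.
With the 42 figure the chord is in third inversion; from the bass E upward in close position it reads E-F##-A#-C#.

E F## A# C#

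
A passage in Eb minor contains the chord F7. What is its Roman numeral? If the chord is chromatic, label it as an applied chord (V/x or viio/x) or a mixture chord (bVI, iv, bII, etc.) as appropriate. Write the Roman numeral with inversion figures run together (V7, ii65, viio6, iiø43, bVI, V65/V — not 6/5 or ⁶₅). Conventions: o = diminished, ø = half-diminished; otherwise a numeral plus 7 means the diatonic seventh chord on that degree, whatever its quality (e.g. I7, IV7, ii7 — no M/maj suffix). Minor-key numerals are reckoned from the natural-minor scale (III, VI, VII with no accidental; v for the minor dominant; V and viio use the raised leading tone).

The pitches F-A-C-Eb form a dominant seventh chord rooted on F.
F is not a diatonic chord root with this quality in Eb minor, but it lies a perfect fifth above Bb (V), so the chord functions as an applied dominant of V.

V7/V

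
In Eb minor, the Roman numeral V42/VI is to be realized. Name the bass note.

The applied chord V42/VI is rooted on Gb: Gb-Bb-Db-Fb.
The figure 42 means third inversion — the seventh is in the bass.

Fb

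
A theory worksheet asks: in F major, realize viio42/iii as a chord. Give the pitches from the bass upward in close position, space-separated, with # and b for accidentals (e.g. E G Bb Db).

F G# B D

The slash marks an applied leading-tone chord: viio of iii. In F major, iii is A, so the leading tone to it is G#, a half step below.
Building a fully diminished seventh chord on G# gives G#-B-D-F.
The figured bass 42 indicates third inversion, placing the seventh (F) in the bass: F-G#-B-D.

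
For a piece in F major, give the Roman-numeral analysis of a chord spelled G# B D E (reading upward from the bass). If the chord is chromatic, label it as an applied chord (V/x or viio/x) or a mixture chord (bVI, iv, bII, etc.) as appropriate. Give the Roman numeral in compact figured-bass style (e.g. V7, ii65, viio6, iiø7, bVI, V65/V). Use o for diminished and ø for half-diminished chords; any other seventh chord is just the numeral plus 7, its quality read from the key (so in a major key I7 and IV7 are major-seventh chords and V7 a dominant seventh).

V65/iii

Stacked in thirds the chord is E-G#-B-D: a dominant seventh chord on E.
E is not a diatonic chord root with this quality in F major, but it lies a perfect fifth above A (iii), so the chord functions as an applied dominant of iii.
With G# in the bass the chord is in first inversion, so the figured bass is 65.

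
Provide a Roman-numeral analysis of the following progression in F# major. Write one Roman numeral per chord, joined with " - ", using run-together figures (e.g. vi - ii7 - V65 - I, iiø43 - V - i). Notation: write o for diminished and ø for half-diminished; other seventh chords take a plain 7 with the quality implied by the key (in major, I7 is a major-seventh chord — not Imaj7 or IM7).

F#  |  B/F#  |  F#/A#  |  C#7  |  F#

F#: major triad on F# = scale degree 1 → I.
B/F#: root B is the subdominant; major triad there is IV64.
F#/A# has root F#, degree 1 in F# major, so I6.
C#7: dominant seventh chord on C# = scale degree 5 → V7.
F#: root F# is the tonic; major triad there is I.

I - IV64 - I6 - V7 - I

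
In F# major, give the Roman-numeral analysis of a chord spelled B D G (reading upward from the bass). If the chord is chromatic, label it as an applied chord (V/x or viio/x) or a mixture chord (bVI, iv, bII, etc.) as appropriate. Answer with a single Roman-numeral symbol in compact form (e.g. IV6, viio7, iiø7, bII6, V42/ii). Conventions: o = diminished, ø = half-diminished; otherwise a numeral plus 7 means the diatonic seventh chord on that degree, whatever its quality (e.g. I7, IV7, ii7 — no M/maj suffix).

Stacked in thirds the chord is G-B-D: a major triad on G.
G is the lowered second degree of F# major (diatonic 2 would be G#). This is the Neapolitan sixth — a major triad on the lowered second degree, here in its customary first inversion.
With B in the bass the chord is in first inversion, so the figured bass is 6.

bII6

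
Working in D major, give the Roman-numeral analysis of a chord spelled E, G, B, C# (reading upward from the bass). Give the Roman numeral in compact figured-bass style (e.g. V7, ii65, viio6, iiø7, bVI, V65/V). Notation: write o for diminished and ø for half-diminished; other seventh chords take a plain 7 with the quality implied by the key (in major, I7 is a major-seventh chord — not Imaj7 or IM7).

viiø65

The pitches C#-E-G-B form a half-diminished seventh chord rooted on C#.
C# is scale degree 7 in D major, and a half-diminished seventh chord on that degree is written viiø7.
With E in the bass the chord is in first inversion, so the figured bass is 65.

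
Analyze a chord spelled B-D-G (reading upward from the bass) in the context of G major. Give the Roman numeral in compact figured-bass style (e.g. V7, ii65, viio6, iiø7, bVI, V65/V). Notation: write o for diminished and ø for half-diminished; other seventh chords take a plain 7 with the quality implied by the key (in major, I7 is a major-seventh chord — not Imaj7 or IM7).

The pitches G-B-D form a major triad rooted on G.
G is scale degree 1 in G major, and a major triad on that degree is written I.
With B in the bass the chord is in first inversion, so the figured bass is 6.

I6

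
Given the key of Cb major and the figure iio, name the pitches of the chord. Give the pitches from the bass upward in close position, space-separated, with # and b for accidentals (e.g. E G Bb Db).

Scale degree 2 in Cb major is Db; here the chord built on it is altered to a diminished triad. iio is the diminished supertonic triad, borrowed from the parallel minor.
So the chord is Db-Fb-Abb.

Db Fb Abb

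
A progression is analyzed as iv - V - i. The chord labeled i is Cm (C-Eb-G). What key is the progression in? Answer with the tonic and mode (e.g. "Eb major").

C minor

The chord Cm is a minor triad rooted on C; its label is i.
If C is scale degree 1 and the mode makes that degree carry a minor triad, the tonic is C and the mode is minor.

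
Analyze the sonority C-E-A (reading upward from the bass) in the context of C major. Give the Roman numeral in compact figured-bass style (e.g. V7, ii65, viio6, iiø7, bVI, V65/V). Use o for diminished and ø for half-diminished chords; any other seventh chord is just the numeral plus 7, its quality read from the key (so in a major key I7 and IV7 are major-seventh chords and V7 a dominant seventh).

The pitches A-C-E form a minor triad rooted on A.
In C major, A is the submediant; the diatonic minor triad there is vi.
With C in the bass the chord is in first inversion, so the figured bass is 6.

vi6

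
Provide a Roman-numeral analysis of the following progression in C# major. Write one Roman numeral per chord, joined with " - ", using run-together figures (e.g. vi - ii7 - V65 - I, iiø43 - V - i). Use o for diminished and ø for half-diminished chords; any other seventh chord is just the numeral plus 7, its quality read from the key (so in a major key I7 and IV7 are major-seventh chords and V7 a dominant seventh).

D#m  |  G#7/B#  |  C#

ii - V65 - I

D#m has root D#, degree 2 in C# major, so ii.
G#7/B# has root G#, degree 5 in C# major, so V65.
C#: root C# is the tonic; major triad there is I.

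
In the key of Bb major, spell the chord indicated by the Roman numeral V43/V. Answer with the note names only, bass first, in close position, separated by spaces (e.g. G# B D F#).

G Bb C E

V43/V is a secondary dominant — the dominant seventh of V. V in Bb major is F, so the applied chord's root is C, a perfect fifth above.
Building a dominant seventh chord on C gives C-E-G-Bb.
The figured bass 43 indicates second inversion, placing the fifth (G) in the bass: G-Bb-C-E.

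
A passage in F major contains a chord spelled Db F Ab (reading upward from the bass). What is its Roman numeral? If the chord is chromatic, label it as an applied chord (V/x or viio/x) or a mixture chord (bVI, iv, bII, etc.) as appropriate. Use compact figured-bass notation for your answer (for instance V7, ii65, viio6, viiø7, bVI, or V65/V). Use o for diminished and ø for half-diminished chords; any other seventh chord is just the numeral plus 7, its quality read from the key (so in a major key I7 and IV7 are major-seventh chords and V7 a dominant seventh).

The pitches Db-F-Ab form a major triad rooted on Db.
Db is the lowered sixth degree of F major (diatonic 6 would be D). This is a major triad on the lowered sixth degree, borrowed from the parallel minor.

bVI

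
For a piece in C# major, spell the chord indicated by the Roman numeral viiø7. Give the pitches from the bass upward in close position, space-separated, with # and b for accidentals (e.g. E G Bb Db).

B# D# F# A#

In C# major, the leading tone is B#, and the diatonic chord built there is a half-diminished seventh chord.
Stacking thirds from B# gives B#-D#-F#-A#.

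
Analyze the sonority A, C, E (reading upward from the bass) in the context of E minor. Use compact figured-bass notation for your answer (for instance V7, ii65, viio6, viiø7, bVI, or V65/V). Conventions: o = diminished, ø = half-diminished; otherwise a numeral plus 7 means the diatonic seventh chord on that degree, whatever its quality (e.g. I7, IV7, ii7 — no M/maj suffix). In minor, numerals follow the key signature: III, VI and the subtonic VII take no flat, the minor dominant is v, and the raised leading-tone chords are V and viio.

iv

Stacked in thirds the chord is A-C-E: a minor triad on A.
A is scale degree 4 in E minor, and a minor triad on that degree is written iv.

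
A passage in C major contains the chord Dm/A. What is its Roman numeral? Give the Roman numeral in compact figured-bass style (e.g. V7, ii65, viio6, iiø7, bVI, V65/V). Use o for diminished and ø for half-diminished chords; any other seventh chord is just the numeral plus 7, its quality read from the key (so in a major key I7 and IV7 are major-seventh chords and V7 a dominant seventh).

ii64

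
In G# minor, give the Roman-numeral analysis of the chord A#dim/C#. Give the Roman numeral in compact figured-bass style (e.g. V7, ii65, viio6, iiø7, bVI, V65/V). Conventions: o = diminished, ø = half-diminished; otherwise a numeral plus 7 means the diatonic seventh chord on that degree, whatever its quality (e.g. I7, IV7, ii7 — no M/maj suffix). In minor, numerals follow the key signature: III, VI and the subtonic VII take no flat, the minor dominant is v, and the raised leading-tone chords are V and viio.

Stacked in thirds the chord is A#-C#-E: a diminished triad on A#.
A# is scale degree 2 in G# minor, and a diminished triad on that degree is written iio.
With C# in the bass the chord is in first inversion, so the figured bass is 6.

iio6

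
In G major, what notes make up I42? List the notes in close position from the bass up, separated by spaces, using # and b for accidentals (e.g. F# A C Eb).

F# G B D

In G major, the tonic is G, and the diatonic chord built there is a major seventh chord.
Stacking thirds from G gives G-B-D-F#.
The figured bass 42 indicates third inversion, placing the seventh (F#) in the bass: F#-G-B-D.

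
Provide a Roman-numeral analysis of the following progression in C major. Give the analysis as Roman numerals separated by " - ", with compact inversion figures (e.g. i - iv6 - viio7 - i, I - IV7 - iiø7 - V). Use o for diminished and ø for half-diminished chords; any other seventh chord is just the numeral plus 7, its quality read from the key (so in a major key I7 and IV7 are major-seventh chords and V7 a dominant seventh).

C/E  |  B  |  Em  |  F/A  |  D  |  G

C/E: root C is the tonic; major triad there is I6.
B: chromatic; B is V of iii, so V/iii.
Em: root E is the mediant; minor triad there is iii.
F/A: root F is the subdominant; major triad there is IV6.
D: a major triad on D, the applied dominant of V → V/V.
G has root G, degree 5 in C major, so V.

I6 - V/iii - iii - IV6 - V/V - V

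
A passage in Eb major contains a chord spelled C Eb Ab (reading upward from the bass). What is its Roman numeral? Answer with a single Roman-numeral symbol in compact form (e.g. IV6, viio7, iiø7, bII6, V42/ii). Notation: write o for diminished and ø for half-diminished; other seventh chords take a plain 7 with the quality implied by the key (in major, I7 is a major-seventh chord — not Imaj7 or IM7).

Stacked in thirds the chord is Ab-C-Eb: a major triad on Ab.
Ab is scale degree 4 in Eb major, and a major triad on that degree is written IV.
With C in the bass the chord is in first inversion, so the figured bass is 6.

IV6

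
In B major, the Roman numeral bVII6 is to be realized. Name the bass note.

bVII in B major has root A; the chord is A-C#-E.
The figure 6 means first inversion — the third is in the bass.

C#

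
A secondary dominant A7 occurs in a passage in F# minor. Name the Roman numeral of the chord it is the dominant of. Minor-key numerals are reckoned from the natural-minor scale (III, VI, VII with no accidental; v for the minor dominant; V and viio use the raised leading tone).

VI

The chord is a dominant seventh chord on A.
A dominant resolves down a perfect fifth: A → D. In F# minor, D is scale degree 6, i.e. VI.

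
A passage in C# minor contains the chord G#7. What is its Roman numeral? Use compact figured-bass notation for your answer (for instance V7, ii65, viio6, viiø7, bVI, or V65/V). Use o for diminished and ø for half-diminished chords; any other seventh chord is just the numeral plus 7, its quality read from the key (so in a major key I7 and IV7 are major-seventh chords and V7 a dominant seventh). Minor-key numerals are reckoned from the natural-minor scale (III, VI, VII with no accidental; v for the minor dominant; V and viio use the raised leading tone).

V7

Stacked in thirds the chord is G#-B#-D#-F#: a dominant seventh chord on G#.
G# is scale degree 5 in C# minor, and a dominant seventh chord on that degree is written V7.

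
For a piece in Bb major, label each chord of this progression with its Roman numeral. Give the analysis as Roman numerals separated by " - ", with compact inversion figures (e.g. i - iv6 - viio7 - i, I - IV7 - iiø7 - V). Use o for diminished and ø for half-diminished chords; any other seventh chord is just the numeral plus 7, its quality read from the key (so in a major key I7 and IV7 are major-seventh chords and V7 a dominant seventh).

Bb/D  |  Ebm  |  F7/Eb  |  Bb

Bb/D: root Bb is the tonic; major triad there is I6.
Ebm: Eb with this quality isn't in the key; it's iv, borrowed from the parallel minor.
F7/Eb has root F, degree 5 in Bb major, so V42.
Bb: major triad on Bb = scale degree 1 → I.

I6 - iv - V42 - I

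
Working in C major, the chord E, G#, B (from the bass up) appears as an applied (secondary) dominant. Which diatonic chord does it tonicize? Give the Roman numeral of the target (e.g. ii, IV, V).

vi

The chord is a major triad on E.
A dominant resolves down a perfect fifth: E → A. In C major, A is scale degree 6, i.e. vi.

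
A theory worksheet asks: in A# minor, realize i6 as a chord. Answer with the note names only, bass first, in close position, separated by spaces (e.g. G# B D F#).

The numeral's case and figure indicate a minor triad. In A# minor its root, scale degree 1, is A#.
That chord is spelled A#-C#-E#.
With the 6 figure the chord is in first inversion; from the bass C# upward in close position it reads C#-E#-A#.

C# E# A#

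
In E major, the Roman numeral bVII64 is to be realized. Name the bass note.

A

bVII in E major has root D; the chord is D-F#-A.
The figure 64 means second inversion — the fifth is in the bass.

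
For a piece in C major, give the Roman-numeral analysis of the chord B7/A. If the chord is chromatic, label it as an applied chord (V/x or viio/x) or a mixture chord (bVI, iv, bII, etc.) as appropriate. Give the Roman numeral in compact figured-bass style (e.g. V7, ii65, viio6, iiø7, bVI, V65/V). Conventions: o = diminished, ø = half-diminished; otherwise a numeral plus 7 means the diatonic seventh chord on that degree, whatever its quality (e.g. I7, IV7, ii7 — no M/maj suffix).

The pitches B-D#-F#-A form a dominant seventh chord rooted on B.
B is not a diatonic chord root with this quality in C major, but it lies a perfect fifth above E (iii), so the chord functions as an applied dominant of iii.
With A in the bass the chord is in third inversion, so the figured bass is 42.

V42/iii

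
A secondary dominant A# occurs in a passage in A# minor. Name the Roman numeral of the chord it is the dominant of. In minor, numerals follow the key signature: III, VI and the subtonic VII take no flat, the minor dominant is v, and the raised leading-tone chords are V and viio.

iv

The chord is a major triad on A#.
A dominant resolves down a perfect fifth: A# → D#. In A# minor, D# is scale degree 4, i.e. iv.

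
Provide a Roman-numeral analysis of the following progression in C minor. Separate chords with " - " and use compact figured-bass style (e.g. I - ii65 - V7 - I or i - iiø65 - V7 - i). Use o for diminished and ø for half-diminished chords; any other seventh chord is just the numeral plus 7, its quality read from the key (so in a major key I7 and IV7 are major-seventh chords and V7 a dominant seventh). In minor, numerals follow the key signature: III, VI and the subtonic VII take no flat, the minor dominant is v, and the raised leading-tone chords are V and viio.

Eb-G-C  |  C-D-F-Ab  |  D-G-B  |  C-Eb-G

i6 - iiø42 - V64 - i

Eb-G-C: minor triad on C = scale degree 1 → i6.
C-D-F-Ab: root D is the supertonic; half-diminished seventh chord there is iiø42.
D-G-B: major triad on G = scale degree 5 → V64.
C-Eb-G has root C, degree 1 in C minor, so i.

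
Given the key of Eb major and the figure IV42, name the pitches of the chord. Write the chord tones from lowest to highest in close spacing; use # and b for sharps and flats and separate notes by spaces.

G Ab C Eb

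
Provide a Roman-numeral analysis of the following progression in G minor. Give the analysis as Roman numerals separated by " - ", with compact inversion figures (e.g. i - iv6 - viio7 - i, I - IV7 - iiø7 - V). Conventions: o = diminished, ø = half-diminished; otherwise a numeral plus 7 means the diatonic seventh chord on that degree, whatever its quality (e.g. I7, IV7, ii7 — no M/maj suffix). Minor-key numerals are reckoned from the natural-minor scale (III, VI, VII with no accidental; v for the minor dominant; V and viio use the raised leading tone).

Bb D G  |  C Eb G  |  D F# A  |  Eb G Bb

i6 - iv - V - VI

Bb-D-G: minor triad on G = scale degree 1 → i6.
C-Eb-G has root C, degree 4 in G minor, so iv.
D-F#-A: major triad on D = scale degree 5 → V.
Eb-G-Bb has root Eb, degree 6 in G minor, so VI.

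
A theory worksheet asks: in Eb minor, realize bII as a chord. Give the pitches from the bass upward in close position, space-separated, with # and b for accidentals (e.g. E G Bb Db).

Scale degree 2 in Eb minor is F; lowering it a half step gives Fb. bII is the Neapolitan chord — a major triad on the lowered second degree.
So the chord is Fb-Ab-Cb, a major triad.

Fb Ab Cb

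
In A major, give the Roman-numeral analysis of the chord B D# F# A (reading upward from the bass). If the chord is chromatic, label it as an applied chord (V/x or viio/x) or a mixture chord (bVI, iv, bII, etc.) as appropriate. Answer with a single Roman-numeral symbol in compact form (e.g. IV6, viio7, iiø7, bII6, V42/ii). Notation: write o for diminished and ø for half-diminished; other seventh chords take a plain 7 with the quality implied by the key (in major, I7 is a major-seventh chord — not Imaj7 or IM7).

V7/V

The pitches B-D#-F#-A form a dominant seventh chord rooted on B.
B is not a diatonic chord root with this quality in A major, but it lies a perfect fifth above E (V), so the chord functions as an applied dominant of V.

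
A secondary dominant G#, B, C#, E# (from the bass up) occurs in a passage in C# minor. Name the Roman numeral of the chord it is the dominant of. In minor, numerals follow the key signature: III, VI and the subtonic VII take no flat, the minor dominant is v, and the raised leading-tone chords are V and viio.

iv

The chord is a dominant seventh chord on C#.
A dominant resolves down a perfect fifth: C# → F#. In C# minor, F# is scale degree 4, i.e. iv.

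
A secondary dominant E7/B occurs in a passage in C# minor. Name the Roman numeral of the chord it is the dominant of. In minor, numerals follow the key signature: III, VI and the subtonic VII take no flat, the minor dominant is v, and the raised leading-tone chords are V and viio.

VI

The chord is a dominant seventh chord on E.
A dominant resolves down a perfect fifth: E → A. In C# minor, A is scale degree 6, i.e. VI.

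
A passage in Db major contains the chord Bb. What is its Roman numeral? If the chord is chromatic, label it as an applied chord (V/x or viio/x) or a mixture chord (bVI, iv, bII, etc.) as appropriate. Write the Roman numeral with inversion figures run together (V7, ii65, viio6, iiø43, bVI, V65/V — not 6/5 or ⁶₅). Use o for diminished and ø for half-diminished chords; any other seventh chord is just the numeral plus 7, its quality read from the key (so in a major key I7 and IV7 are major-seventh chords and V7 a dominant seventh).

V/ii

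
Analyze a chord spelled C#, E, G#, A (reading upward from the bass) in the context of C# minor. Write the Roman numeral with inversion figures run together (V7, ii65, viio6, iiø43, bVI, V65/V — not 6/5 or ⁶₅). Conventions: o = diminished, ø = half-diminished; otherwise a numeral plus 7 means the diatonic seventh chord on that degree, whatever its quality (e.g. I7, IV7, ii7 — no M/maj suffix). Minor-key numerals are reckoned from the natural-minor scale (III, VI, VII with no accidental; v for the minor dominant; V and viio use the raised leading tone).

VI65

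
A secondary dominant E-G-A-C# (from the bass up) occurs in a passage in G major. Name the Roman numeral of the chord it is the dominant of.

V

The chord is a dominant seventh chord on A.
A dominant resolves down a perfect fifth: A → D. In G major, D is scale degree 5, i.e. V.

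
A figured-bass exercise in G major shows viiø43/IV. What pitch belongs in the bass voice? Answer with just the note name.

The applied chord viiø43/IV is rooted on B: B-D-F-A.
The figure 43 means second inversion — the fifth is in the bass.

F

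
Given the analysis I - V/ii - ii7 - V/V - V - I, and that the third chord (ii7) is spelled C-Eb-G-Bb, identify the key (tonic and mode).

Bb major

ii7 is given as C-Eb-G-Bb — a minor seventh chord with root C.
ii7 on C implies C is the supertonic; that puts the tonic at Bb, and the lowercase numeral fits major mode.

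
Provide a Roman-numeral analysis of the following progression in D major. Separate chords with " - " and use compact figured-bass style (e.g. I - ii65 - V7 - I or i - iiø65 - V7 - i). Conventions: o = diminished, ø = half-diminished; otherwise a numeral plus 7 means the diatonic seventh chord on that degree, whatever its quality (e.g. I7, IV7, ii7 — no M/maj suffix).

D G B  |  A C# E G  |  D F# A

IV64 - V7 - I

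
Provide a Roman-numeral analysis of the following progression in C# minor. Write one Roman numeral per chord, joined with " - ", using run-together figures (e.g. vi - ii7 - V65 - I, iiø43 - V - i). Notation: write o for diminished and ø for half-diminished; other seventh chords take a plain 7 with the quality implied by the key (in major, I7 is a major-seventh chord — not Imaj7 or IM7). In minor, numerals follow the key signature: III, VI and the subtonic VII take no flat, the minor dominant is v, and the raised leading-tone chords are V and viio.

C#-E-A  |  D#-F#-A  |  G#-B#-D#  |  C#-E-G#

VI6 - iio - V - i

C#-E-A has root A, degree 6 in C# minor, so VI6.
D#-F#-A: diminished triad on D# = scale degree 2 → iio.
G#-B#-D#: major triad on G# = scale degree 5 → V.
C#-E-G# has root C#, degree 1 in C# minor, so i.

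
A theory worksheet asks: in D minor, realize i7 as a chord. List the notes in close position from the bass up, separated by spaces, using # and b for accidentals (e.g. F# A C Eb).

D F A C

The numeral's case and figure indicate a minor seventh chord. In D minor its root, the first degree, is D.
That chord is spelled D-F-A-C.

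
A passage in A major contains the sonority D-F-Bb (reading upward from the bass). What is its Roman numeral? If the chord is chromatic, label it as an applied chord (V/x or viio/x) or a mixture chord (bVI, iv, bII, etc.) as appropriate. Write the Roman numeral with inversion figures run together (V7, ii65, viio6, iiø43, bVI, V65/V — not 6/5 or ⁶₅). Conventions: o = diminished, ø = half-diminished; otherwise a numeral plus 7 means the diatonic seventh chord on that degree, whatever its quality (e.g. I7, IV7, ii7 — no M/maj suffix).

The pitches Bb-D-F form a major triad rooted on Bb.
Bb is the lowered second degree of A major (diatonic 2 would be B). This is the Neapolitan sixth — a major triad on the lowered second degree, here in its customary first inversion.
With D in the bass the chord is in first inversion, so the figured bass is 6.

bII6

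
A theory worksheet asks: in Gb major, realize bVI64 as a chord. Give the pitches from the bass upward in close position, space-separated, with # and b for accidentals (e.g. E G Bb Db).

bVI64 is a major triad on the lowered sixth degree, borrowed from the parallel minor. In Gb major that root is Ebb.
So the chord is Ebb-Gb-Bbb, a major triad.
The figured bass 64 indicates second inversion, placing the fifth (Bbb) in the bass: Bbb-Ebb-Gb.

Bbb Ebb Gb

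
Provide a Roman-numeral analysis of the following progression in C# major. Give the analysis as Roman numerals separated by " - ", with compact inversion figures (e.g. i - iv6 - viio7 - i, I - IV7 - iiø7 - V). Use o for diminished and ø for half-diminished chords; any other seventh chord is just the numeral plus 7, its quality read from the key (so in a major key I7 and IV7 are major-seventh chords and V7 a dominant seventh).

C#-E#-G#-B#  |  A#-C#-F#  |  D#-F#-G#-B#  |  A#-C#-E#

C#-E#-G#-B#: major seventh chord on C# = scale degree 1 → I7.
A#-C#-F#: major triad on F# = scale degree 4 → IV6.
D#-F#-G#-B#: root G# is the dominant; dominant seventh chord there is V43.
A#-C#-E#: root A# is the submediant; minor triad there is vi.

I7 - IV6 - V43 - vi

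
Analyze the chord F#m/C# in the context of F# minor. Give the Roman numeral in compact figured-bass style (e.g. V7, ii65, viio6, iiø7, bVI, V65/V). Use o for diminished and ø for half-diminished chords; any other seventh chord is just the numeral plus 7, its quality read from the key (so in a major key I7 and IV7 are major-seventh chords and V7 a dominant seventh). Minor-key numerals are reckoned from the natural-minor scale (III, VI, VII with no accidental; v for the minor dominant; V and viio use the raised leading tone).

i64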